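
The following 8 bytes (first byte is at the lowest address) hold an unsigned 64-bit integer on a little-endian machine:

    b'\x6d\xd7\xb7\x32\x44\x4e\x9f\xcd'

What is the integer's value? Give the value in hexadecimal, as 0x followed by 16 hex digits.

0xCD9F4E4432B7D76D

Little-endian stores the least-significant byte at the lowest address.
Reassemble most-significant byte first: CD 9F 4E 44 32 B7 D7 6D → 0xCD9F4E4432B7D76D.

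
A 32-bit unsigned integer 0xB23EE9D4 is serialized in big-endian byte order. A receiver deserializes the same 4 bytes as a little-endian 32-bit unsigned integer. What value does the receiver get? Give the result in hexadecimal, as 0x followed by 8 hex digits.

Stored big-endian, the bytes at ascending addresses are B2 3E E9 D4.
Read back as little-endian, the first byte is least significant, giving 0xD4E93EB2.

0xD4E93EB2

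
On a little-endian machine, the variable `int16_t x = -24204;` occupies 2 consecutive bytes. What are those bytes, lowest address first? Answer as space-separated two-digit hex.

74 A1

Two's complement of -24204 in 16 bits: 24204 = 0x5E8C; invert → 0xA173; add 1 → 0xA174.
Split into bytes (most-significant first): A1 74.
Little-endian: lowest address holds the least-significant byte.
So at ascending addresses the bytes are 74 A1.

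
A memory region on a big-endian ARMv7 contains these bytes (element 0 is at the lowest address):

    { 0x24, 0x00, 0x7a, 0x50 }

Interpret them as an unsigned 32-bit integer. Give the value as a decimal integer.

604011088

Big-endian stores the most-significant byte at the lowest address.
The bytes are already most-significant first: 0x24007A50.
0x24007A50 = 604011088.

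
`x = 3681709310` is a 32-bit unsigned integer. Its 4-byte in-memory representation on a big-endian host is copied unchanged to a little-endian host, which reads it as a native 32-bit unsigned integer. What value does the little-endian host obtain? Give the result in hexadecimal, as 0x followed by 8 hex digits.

0xFE6C72DB

3681709310 in 32-bit hexadecimal is 0xDB726CFE.
Stored big-endian, the bytes at ascending addresses are DB 72 6C FE.
Read back as little-endian, the first byte is least significant, giving 0xFE6C72DB.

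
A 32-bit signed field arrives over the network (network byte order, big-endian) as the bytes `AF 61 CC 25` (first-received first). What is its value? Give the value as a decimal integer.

-1352545243

Big-endian: lowest address holds the most-significant byte.
The bytes are already most-significant first: 0xAF61CC25.
Top bit is set, so as a signed 32-bit value this is 0xAF61CC25 − 2^32 = -1352545243.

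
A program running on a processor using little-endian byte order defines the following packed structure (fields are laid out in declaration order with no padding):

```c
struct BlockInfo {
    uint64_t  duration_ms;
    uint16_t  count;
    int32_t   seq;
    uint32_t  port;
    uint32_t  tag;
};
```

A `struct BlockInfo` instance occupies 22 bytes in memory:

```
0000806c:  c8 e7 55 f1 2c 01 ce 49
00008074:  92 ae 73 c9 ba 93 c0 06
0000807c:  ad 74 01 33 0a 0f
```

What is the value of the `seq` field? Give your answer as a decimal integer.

`seq` follows `duration_ms` (8 B), `count` (2 B), so it starts at offset 8 + 2 = 10 and occupies 4 bytes.
Bytes at offsets 10..13: 73 C9 BA 93.
Little-endian: lowest address holds the least-significant byte.
Reassemble most-significant byte first: 93 BA C9 73 → 0x93BAC973.
Top bit is set, so as a signed 32-bit value this is 0x93BAC973 − 2^32 = -1816475277.

-1816475277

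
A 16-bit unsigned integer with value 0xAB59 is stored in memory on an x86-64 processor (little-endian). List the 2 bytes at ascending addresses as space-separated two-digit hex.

59 AB

Split into bytes (most-significant first): AB 59.
In little-endian order the low byte comes first in memory.
So at ascending addresses the bytes are 59 AB.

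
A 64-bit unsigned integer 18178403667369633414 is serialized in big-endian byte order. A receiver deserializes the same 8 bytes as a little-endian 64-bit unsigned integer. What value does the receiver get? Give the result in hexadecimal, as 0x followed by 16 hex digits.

0x86A63979D2A946FC

18178403667369633414 in 64-bit hexadecimal is 0xFC46A9D27939A686.
Stored big-endian, the bytes at ascending addresses are FC 46 A9 D2 79 39 A6 86.
Read back as little-endian, the first byte is least significant, giving 0x86A63979D2A946FC.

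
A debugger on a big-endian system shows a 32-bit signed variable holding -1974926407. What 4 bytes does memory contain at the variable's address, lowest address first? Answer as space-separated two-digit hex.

Two's complement of -1974926407 in 32 bits: 1974926407 = 0x75B6FC47; invert → 0x8A4903B8; add 1 → 0x8A4903B9.
Split into bytes (most-significant first): 8A 49 03 B9.
Big-endian stores the most-significant byte at the lowest address.
So the memory order matches the most-significant-first order: 8A 49 03 B9.

8A 49 03 B9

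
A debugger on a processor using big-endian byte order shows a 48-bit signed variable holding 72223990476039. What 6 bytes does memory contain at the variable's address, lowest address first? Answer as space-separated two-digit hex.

41 AF F5 4B ED 07

72223990476039 in hexadecimal, padded to 48 bits, is 0x41AFF54BED07.
Split into bytes (most-significant first): 41 AF F5 4B ED 07.
Big-endian: lowest address holds the most-significant byte.
So the memory order matches the most-significant-first order: 41 AF F5 4B ED 07.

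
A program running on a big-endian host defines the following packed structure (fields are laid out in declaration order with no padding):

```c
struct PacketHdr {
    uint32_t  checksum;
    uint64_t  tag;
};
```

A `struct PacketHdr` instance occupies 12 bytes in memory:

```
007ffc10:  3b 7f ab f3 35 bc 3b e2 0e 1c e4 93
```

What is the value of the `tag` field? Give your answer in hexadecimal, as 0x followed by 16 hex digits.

0x35BC3BE20E1CE493

`tag` follows `checksum` (4 bytes), so it starts at byte offset 4 and occupies 8 bytes.
Bytes at offsets 4..11: 35 BC 3B E2 0E 1C E4 93.
Big-endian stores the most-significant byte at the lowest address.
The bytes are already most-significant first: 0x35BC3BE20E1CE493.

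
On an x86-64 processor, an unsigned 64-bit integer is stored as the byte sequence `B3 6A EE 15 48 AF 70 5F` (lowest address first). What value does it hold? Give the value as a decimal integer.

In little-endian order the low byte comes first in memory.
Reassemble most-significant byte first: 5F 70 AF 48 15 EE 6A B3 → 0x5F70AF4815EE6AB3.
0x5F70AF4815EE6AB3 = 6877189355135199923.

6877189355135199923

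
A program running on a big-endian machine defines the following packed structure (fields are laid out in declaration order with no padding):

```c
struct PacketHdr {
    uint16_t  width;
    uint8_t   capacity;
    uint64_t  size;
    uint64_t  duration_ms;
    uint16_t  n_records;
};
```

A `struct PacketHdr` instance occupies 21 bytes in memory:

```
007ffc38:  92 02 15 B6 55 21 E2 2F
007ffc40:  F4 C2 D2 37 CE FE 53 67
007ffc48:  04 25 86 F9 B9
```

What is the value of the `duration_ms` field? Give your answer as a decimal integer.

4021431151452497286

`duration_ms` follows `width` (2 B), `capacity` (1 B), `size` (8 B), so it starts at offset 2 + 1 + 8 = 11 and occupies 8 bytes.
Bytes at offsets 11..18: 37 CE FE 53 67 04 25 86.
In big-endian order the high byte comes first in memory.
The bytes are already most-significant first: 0x37CEFE5367042586.
0x37CEFE5367042586 = 4021431151452497286.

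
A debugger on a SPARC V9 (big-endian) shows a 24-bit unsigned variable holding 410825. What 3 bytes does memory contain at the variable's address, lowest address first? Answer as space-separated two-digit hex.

06 44 C9

410825 in hexadecimal, padded to 24 bits, is 0x0644C9.
Split into bytes (most-significant first): 06 44 C9.
Big-endian stores the most-significant byte at the lowest address.
So the memory order matches the most-significant-first order: 06 44 C9.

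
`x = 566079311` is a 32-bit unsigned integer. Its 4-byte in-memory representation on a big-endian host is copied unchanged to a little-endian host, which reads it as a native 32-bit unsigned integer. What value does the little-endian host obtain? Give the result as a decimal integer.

566079311 in 32-bit hexadecimal is 0x21BDAF4F.
Stored big-endian, the bytes at ascending addresses are 21 BD AF 4F.
Read back as little-endian, the first byte is least significant, giving 0x4FAFBD21.
0x4FAFBD21 = 1336917281.

1336917281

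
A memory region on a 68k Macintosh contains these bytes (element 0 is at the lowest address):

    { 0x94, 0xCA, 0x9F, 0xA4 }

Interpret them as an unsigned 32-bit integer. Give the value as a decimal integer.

In big-endian order the high byte comes first in memory.
The bytes are already most-significant first: 0x94CA9FA4.
0x94CA9FA4 = 2496307108.

2496307108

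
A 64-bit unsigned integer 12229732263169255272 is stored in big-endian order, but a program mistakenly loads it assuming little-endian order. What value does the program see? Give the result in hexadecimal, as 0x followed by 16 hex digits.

12229732263169255272 in 64-bit hexadecimal is 0xA9B8BCB28C566768.
Stored big-endian, the bytes at ascending addresses are A9 B8 BC B2 8C 56 67 68.
Read back as little-endian, the first byte is least significant, giving 0x6867568CB2BCB8A9.

0x6867568CB2BCB8A9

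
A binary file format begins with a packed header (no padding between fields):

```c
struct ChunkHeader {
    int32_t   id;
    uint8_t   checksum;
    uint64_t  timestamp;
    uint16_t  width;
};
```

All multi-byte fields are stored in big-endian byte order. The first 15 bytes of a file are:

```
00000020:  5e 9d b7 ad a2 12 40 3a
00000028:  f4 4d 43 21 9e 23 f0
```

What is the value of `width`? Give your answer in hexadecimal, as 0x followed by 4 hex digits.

`width` follows `id` (4 B), `checksum` (1 B), `timestamp` (8 B), so it starts at offset 4 + 1 + 8 = 13 and occupies 2 bytes.
Bytes at offsets 13..14: 23 F0.
Big-endian: lowest address holds the most-significant byte.
The bytes are already most-significant first: 0x23F0.

0x23F0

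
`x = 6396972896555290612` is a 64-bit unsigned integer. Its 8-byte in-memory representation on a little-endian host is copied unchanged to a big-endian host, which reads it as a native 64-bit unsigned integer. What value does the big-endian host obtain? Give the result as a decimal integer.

6396972896555290612 in 64-bit hexadecimal is 0x58C69CF4F0FACFF4.
Stored little-endian, the bytes at ascending addresses are F4 CF FA F0 F4 9C C6 58.
Read back as big-endian, the last byte is least significant, giving 0xF4CFFAF0F49CC658.
0xF4CFFAF0F49CC658 = 17640594178236532312.

17640594178236532312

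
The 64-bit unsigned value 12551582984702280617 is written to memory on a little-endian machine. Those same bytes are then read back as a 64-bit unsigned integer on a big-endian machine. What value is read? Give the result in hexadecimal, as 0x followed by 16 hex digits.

0xA9430434392E30AE

12551582984702280617 in 64-bit hexadecimal is 0xAE302E39340443A9.
Stored little-endian, the bytes at ascending addresses are A9 43 04 34 39 2E 30 AE.
Read back as big-endian, the last byte is least significant, giving 0xA9430434392E30AE.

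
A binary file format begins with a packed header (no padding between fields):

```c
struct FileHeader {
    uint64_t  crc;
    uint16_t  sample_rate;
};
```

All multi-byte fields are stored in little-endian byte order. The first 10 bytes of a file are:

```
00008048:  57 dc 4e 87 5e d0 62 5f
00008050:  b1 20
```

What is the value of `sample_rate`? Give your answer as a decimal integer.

8369

`sample_rate` follows `crc` (8 bytes), so it starts at byte offset 8 and occupies 2 bytes.
Bytes at offsets 8..9: B1 20.
Little-endian: lowest address holds the least-significant byte.
Reassemble most-significant byte first: 20 B1 → 0x20B1.
0x20B1 = 8369.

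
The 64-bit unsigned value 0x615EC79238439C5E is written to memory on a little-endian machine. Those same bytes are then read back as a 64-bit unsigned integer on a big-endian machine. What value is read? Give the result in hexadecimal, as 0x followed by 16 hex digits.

0x5E9C433892C75E61

Stored little-endian, the bytes at ascending addresses are 5E 9C 43 38 92 C7 5E 61.
Read back as big-endian, the last byte is least significant, giving 0x5E9C433892C75E61.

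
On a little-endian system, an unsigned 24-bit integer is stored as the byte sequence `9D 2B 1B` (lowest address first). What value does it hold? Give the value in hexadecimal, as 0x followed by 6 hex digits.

In little-endian order the low byte comes first in memory.
Reassemble most-significant byte first: 1B 2B 9D → 0x1B2B9D.

0x1B2B9D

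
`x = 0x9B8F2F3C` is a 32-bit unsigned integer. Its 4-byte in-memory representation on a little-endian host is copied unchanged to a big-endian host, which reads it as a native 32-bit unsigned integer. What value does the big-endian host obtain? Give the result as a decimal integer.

Stored little-endian, the bytes at ascending addresses are 3C 2F 8F 9B.
Read back as big-endian, the last byte is least significant, giving 0x3C2F8F9B.
0x3C2F8F9B = 1009749915.

1009749915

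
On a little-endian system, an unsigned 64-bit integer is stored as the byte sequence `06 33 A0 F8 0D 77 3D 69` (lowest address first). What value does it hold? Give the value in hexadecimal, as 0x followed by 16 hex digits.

0x693D770DF8A03306

Little-endian: lowest address holds the least-significant byte.
Reassemble most-significant byte first: 69 3D 77 0D F8 A0 33 06 → 0x693D770DF8A03306.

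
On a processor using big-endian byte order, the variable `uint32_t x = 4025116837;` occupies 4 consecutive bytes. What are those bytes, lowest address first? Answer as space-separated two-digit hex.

4025116837 in hexadecimal, padded to 32 bits, is 0xEFEA68A5.
Split into bytes (most-significant first): EF EA 68 A5.
In big-endian order the high byte comes first in memory.
So the memory order matches the most-significant-first order: EF EA 68 A5.

EF EA 68 A5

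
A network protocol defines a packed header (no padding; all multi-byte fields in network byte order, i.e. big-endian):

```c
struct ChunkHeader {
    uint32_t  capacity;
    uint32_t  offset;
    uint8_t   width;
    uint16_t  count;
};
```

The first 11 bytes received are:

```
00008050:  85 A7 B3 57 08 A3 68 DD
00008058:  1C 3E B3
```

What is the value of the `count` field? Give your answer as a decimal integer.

16051

`count` follows `capacity` (4 B), `offset` (4 B), `width` (1 B), so it starts at offset 4 + 4 + 1 = 9 and occupies 2 bytes.
Bytes at offsets 9..10: 3E B3.
In big-endian order the high byte comes first in memory.
The bytes are already most-significant first: 0x3EB3.
0x3EB3 = 16051.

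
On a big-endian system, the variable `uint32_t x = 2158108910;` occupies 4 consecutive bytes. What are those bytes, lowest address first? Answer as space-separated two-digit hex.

80 A2 20 EE

2158108910 in hexadecimal, padded to 32 bits, is 0x80A220EE.
Split into bytes (most-significant first): 80 A2 20 EE.
In big-endian order the high byte comes first in memory.
So the memory order matches the most-significant-first order: 80 A2 20 EE.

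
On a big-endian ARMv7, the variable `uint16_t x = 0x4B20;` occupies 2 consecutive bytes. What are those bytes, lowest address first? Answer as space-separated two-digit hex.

Split into bytes (most-significant first): 4B 20.
Big-endian: lowest address holds the most-significant byte.
So the memory order matches the most-significant-first order: 4B 20.

4B 20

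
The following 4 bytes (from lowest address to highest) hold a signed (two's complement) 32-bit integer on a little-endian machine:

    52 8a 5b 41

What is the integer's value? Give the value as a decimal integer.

In little-endian order the low byte comes first in memory.
Reassemble most-significant byte first: 41 5B 8A 52 → 0x415B8A52.
0x415B8A52 = 1096518226.

1096518226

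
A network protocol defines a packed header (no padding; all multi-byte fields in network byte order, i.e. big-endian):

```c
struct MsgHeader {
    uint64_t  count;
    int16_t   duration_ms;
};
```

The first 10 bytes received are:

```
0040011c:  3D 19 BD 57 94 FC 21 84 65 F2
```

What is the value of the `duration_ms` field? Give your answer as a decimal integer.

`duration_ms` follows `count` (8 bytes), so it starts at byte offset 8 and occupies 2 bytes.
Bytes at offsets 8..9: 65 F2.
In big-endian order the high byte comes first in memory.
The bytes are already most-significant first: 0x65F2.
0x65F2 = 26098.

26098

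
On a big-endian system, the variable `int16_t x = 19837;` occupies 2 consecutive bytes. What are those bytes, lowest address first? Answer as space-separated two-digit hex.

19837 in hexadecimal, padded to 16 bits, is 0x4D7D.
Split into bytes (most-significant first): 4D 7D.
Big-endian: lowest address holds the most-significant byte.
So the memory order matches the most-significant-first order: 4D 7D.

4D 7D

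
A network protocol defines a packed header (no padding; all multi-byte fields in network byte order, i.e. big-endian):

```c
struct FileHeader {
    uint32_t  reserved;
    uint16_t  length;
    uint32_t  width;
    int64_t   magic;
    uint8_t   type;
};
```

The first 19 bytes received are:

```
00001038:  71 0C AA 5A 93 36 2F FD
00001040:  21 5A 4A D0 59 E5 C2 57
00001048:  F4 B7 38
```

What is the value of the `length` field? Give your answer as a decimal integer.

37686

`length` follows `reserved` (4 bytes), so it starts at byte offset 4 and occupies 2 bytes.
Bytes at offsets 4..5: 93 36.
In big-endian order the high byte comes first in memory.
The bytes are already most-significant first: 0x9336.
0x9336 = 37686.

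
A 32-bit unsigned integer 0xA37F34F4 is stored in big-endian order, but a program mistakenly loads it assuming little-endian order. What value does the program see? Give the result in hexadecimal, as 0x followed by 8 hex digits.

0xF4347FA3

Stored big-endian, the bytes at ascending addresses are A3 7F 34 F4.
Read back as little-endian, the first byte is least significant, giving 0xF4347FA3.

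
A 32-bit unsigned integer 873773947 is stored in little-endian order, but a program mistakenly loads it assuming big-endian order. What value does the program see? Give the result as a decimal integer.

2075857972

873773947 in 32-bit hexadecimal is 0x3414BB7B.
Stored little-endian, the bytes at ascending addresses are 7B BB 14 34.
Read back as big-endian, the last byte is least significant, giving 0x7BBB1434.
0x7BBB1434 = 2075857972.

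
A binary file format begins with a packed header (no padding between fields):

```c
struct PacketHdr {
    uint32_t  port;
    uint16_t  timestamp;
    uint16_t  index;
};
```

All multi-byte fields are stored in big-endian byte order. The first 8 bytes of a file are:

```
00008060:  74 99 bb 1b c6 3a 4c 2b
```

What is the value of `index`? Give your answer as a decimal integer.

19499

`index` follows `port` (4 B), `timestamp` (2 B), so it starts at offset 4 + 2 = 6 and occupies 2 bytes.
Bytes at offsets 6..7: 4C 2B.
In big-endian order the high byte comes first in memory.
The bytes are already most-significant first: 0x4C2B.
0x4C2B = 19499.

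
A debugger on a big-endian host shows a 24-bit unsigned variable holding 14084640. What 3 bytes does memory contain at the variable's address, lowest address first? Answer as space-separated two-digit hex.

D6 EA 20

14084640 in hexadecimal, padded to 24 bits, is 0xD6EA20.
Split into bytes (most-significant first): D6 EA 20.
Big-endian stores the most-significant byte at the lowest address.
So the memory order matches the most-significant-first order: D6 EA 20.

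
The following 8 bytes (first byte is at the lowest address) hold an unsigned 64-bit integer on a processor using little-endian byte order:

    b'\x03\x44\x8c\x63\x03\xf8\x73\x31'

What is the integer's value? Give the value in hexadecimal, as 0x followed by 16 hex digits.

Little-endian stores the least-significant byte at the lowest address.
Reassemble most-significant byte first: 31 73 F8 03 63 8C 44 03 → 0x3173F803638C4403.

0x3173F803638C4403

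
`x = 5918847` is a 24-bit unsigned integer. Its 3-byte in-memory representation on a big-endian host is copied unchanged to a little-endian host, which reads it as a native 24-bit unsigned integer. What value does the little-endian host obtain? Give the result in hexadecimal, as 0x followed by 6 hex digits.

0x7F505A

5918847 in 24-bit hexadecimal is 0x5A507F.
Stored big-endian, the bytes at ascending addresses are 5A 50 7F.
Read back as little-endian, the first byte is least significant, giving 0x7F505A.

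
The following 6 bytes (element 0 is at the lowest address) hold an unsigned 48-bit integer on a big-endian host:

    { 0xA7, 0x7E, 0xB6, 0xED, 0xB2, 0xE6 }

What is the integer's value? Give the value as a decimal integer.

In big-endian order the high byte comes first in memory.
The bytes are already most-significant first: 0xA77EB6EDB2E6.
0xA77EB6EDB2E6 = 184162676749030.

184162676749030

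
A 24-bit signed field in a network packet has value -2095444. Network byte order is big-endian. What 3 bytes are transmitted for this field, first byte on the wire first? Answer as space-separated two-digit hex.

E0 06 AC

Two's complement of -2095444 in 24 bits: 2095444 = 0x1FF954; invert → 0xE006AB; add 1 → 0xE006AC.
Split into bytes (most-significant first): E0 06 AC.
Big-endian stores the most-significant byte at the lowest address.
So the memory order matches the most-significant-first order: E0 06 AC.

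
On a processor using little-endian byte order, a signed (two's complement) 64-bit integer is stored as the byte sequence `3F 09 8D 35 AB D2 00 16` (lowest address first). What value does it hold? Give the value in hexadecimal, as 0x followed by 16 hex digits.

Little-endian: lowest address holds the least-significant byte.
Reassemble most-significant byte first: 16 00 D2 AB 35 8D 09 3F → 0x1600D2AB358D093F.

0x1600D2AB358D093F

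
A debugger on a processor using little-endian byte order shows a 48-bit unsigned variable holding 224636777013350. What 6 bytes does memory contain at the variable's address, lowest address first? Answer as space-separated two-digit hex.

224636777013350 in hexadecimal, padded to 48 bits, is 0xCC4E534C2066.
Split into bytes (most-significant first): CC 4E 53 4C 20 66.
In little-endian order the low byte comes first in memory.
So at ascending addresses the bytes are 66 20 4C 53 4E CC.

66 20 4C 53 4E CC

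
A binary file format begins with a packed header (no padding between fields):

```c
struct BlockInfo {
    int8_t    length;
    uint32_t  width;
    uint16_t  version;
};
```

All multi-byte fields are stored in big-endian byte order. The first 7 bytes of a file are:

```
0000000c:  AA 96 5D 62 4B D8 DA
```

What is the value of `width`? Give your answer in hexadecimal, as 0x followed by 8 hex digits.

`width` follows `length` (1 byte), so it starts at byte offset 1 and occupies 4 bytes.
Bytes at offsets 1..4: 96 5D 62 4B.
Big-endian stores the most-significant byte at the lowest address.
The bytes are already most-significant first: 0x965D624B.

0x965D624B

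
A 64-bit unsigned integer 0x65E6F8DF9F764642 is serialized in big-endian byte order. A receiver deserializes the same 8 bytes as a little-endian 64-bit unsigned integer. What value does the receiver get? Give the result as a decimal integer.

4775634883902498405

Stored big-endian, the bytes at ascending addresses are 65 E6 F8 DF 9F 76 46 42.
Read back as little-endian, the first byte is least significant, giving 0x4246769FDFF8E665.
0x4246769FDFF8E665 = 4775634883902498405.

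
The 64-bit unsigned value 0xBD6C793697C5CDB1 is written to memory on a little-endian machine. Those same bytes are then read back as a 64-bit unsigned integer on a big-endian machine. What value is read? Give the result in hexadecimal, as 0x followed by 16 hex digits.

0xB1CDC59736796CBD

Stored little-endian, the bytes at ascending addresses are B1 CD C5 97 36 79 6C BD.
Read back as big-endian, the last byte is least significant, giving 0xB1CDC59736796CBD.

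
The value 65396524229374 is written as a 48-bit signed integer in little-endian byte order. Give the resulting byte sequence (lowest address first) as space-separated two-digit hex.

65396524229374 in hexadecimal, padded to 48 bits, is 0x3B7A5098A2FE.
Split into bytes (most-significant first): 3B 7A 50 98 A2 FE.
Little-endian: lowest address holds the least-significant byte.
So at ascending addresses the bytes are FE A2 98 50 7A 3B.

FE A2 98 50 7A 3B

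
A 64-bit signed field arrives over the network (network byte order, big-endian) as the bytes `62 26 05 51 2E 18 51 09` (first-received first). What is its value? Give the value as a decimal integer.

Big-endian stores the most-significant byte at the lowest address.
The bytes are already most-significant first: 0x622605512E185109.
0x622605512E185109 = 7072346111055778057.

7072346111055778057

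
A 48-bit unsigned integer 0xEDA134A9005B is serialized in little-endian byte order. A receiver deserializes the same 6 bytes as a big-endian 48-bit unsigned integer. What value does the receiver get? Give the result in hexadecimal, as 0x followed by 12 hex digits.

0x5B00A934A1ED

Stored little-endian, the bytes at ascending addresses are 5B 00 A9 34 A1 ED.
Read back as big-endian, the last byte is least significant, giving 0x5B00A934A1ED.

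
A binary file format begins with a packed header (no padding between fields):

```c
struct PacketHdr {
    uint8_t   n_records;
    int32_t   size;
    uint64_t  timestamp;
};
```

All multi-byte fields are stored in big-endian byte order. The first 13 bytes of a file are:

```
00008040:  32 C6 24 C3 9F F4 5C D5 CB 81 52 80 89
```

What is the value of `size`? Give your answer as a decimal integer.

`size` follows `n_records` (1 byte), so it starts at byte offset 1 and occupies 4 bytes.
Bytes at offsets 1..4: C6 24 C3 9F.
Big-endian: lowest address holds the most-significant byte.
The bytes are already most-significant first: 0xC624C39F.
Top bit is set, so as a signed 32-bit value this is 0xC624C39F − 2^32 = -970669153.

-970669153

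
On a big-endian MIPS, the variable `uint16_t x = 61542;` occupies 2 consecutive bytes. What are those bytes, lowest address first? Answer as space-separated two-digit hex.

61542 in hexadecimal, padded to 16 bits, is 0xF066.
Split into bytes (most-significant first): F0 66.
In big-endian order the high byte comes first in memory.
So the memory order matches the most-significant-first order: F0 66.

F0 66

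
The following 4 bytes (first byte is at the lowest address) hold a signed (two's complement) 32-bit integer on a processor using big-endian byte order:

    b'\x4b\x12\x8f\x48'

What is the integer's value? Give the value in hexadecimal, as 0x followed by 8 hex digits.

Big-endian: lowest address holds the most-significant byte.
The bytes are already most-significant first: 0x4B128F48.

0x4B128F48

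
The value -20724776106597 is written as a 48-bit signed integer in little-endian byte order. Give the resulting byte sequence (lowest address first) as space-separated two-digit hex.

Two's complement of -20724776106597 in 48 bits: 20724776106597 = 0x12D95CEAFA65; invert → 0xED26A315059A; add 1 → 0xED26A315059B.
Split into bytes (most-significant first): ED 26 A3 15 05 9B.
Little-endian: lowest address holds the least-significant byte.
So at ascending addresses the bytes are 9B 05 15 A3 26 ED.

9B 05 15 A3 26 ED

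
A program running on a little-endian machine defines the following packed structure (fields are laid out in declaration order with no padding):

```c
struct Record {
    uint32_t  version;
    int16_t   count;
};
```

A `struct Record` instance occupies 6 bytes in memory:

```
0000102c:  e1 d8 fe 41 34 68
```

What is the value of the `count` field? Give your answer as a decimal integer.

`count` follows `version` (4 bytes), so it starts at byte offset 4 and occupies 2 bytes.
Bytes at offsets 4..5: 34 68.
In little-endian order the low byte comes first in memory.
Reassemble most-significant byte first: 68 34 → 0x6834.
0x6834 = 26676.

26676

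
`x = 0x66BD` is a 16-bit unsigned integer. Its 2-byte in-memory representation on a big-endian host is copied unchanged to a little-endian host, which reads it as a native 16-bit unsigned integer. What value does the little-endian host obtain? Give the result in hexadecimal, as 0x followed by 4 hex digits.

Stored big-endian, the bytes at ascending addresses are 66 BD.
Read back as little-endian, the first byte is least significant, giving 0xBD66.

0xBD66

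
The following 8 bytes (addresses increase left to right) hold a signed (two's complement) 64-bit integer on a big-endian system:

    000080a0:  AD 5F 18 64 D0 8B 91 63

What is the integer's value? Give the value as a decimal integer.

Big-endian stores the most-significant byte at the lowest address.
The bytes are already most-significant first: 0xAD5F1864D08B9163.
Top bit is set, so as a signed 64-bit value this is 0xAD5F1864D08B9163 − 2^64 = -5954013361085902493.

-5954013361085902493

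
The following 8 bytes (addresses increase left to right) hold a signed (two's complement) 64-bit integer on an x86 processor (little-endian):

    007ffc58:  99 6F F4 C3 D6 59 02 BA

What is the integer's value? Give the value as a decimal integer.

Little-endian: lowest address holds the least-significant byte.
Reassemble most-significant byte first: BA 02 59 D6 C3 F4 6F 99 → 0xBA0259D6C3F46F99.
Top bit is set, so as a signed 64-bit value this is 0xBA0259D6C3F46F99 − 2^64 = -5043369853756084327.

-5043369853756084327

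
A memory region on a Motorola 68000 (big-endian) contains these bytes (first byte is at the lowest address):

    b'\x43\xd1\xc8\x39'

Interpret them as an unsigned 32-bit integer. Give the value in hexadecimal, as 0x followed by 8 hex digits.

Big-endian stores the most-significant byte at the lowest address.
The bytes are already most-significant first: 0x43D1C839.

0x43D1C839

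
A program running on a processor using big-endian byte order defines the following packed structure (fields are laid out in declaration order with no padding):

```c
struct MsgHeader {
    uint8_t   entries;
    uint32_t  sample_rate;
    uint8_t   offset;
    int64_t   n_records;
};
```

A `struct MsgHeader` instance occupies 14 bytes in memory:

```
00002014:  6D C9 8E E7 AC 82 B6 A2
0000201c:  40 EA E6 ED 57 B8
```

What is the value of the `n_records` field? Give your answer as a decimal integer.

-5286591634938701896

`n_records` follows `entries` (1 B), `sample_rate` (4 B), `offset` (1 B), so it starts at offset 1 + 4 + 1 = 6 and occupies 8 bytes.
Bytes at offsets 6..13: B6 A2 40 EA E6 ED 57 B8.
Big-endian: lowest address holds the most-significant byte.
The bytes are already most-significant first: 0xB6A240EAE6ED57B8.
Top bit is set, so as a signed 64-bit value this is 0xB6A240EAE6ED57B8 − 2^64 = -5286591634938701896.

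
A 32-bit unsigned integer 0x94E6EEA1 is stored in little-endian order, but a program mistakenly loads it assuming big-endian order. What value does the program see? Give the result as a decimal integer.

2716788372

Stored little-endian, the bytes at ascending addresses are A1 EE E6 94.
Read back as big-endian, the last byte is least significant, giving 0xA1EEE694.
0xA1EEE694 = 2716788372.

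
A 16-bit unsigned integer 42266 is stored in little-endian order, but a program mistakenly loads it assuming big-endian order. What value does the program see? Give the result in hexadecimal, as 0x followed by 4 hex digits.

42266 in 16-bit hexadecimal is 0xA51A.
Stored little-endian, the bytes at ascending addresses are 1A A5.
Read back as big-endian, the last byte is least significant, giving 0x1AA5.

0x1AA5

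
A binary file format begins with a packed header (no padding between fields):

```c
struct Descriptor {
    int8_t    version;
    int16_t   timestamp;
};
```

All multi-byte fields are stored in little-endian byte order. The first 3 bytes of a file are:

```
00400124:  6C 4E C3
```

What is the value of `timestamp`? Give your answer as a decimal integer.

-15538

`timestamp` follows `version` (1 byte), so it starts at byte offset 1 and occupies 2 bytes.
Bytes at offsets 1..2: 4E C3.
Little-endian stores the least-significant byte at the lowest address.
Reassemble most-significant byte first: C3 4E → 0xC34E.
Top bit is set, so as a signed 16-bit value this is 0xC34E − 2^16 = -15538.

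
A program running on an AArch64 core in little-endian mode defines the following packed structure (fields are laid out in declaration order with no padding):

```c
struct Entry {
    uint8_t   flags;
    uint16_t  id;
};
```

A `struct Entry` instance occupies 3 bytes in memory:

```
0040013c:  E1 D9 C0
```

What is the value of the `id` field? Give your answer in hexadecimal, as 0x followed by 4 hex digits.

0xC0D9

`id` follows `flags` (1 byte), so it starts at byte offset 1 and occupies 2 bytes.
Bytes at offsets 1..2: D9 C0.
Little-endian stores the least-significant byte at the lowest address.
Reassemble most-significant byte first: C0 D9 → 0xC0D9.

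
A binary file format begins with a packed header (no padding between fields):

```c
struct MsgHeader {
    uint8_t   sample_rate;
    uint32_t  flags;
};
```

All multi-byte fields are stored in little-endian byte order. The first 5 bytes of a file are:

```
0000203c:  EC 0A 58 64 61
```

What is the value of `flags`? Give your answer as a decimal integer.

`flags` follows `sample_rate` (1 byte), so it starts at byte offset 1 and occupies 4 bytes.
Bytes at offsets 1..4: 0A 58 64 61.
Little-endian: lowest address holds the least-significant byte.
Reassemble most-significant byte first: 61 64 58 0A → 0x6164580A.
0x6164580A = 1633966090.

1633966090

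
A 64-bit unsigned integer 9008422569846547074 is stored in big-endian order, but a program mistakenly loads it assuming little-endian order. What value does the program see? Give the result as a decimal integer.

9413174400948634749

9008422569846547074 in 64-bit hexadecimal is 0x7D0458993E50A282.
Stored big-endian, the bytes at ascending addresses are 7D 04 58 99 3E 50 A2 82.
Read back as little-endian, the first byte is least significant, giving 0x82A2503E9958047D.
0x82A2503E9958047D = 9413174400948634749.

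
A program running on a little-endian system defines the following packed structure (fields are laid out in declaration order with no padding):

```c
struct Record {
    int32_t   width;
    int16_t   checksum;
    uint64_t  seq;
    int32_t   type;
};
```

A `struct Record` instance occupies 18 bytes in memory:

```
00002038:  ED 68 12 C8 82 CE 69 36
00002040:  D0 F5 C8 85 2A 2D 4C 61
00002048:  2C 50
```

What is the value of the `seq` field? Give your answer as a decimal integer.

3254560778892621417

`seq` follows `width` (4 B), `checksum` (2 B), so it starts at offset 4 + 2 = 6 and occupies 8 bytes.
Bytes at offsets 6..13: 69 36 D0 F5 C8 85 2A 2D.
In little-endian order the low byte comes first in memory.
Reassemble most-significant byte first: 2D 2A 85 C8 F5 D0 36 69 → 0x2D2A85C8F5D03669.
0x2D2A85C8F5D03669 = 3254560778892621417.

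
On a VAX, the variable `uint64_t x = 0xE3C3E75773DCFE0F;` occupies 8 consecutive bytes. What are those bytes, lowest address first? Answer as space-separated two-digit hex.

0F FE DC 73 57 E7 C3 E3

Split into bytes (most-significant first): E3 C3 E7 57 73 DC FE 0F.
In little-endian order the low byte comes first in memory.
So at ascending addresses the bytes are 0F FE DC 73 57 E7 C3 E3.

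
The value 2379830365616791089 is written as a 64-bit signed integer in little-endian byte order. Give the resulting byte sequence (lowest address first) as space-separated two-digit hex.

31 DE 46 D0 1B DB 06 21

2379830365616791089 in hexadecimal, padded to 64 bits, is 0x2106DB1BD046DE31.
Split into bytes (most-significant first): 21 06 DB 1B D0 46 DE 31.
Little-endian: lowest address holds the least-significant byte.
So at ascending addresses the bytes are 31 DE 46 D0 1B DB 06 21.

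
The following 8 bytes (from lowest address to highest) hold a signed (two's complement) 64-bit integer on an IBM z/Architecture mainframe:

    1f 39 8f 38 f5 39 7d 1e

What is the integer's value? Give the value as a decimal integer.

Big-endian: lowest address holds the most-significant byte.
The bytes are already most-significant first: 0x1F398F38F5397D1E.
0x1F398F38F5397D1E = 2249986963643399454.

2249986963643399454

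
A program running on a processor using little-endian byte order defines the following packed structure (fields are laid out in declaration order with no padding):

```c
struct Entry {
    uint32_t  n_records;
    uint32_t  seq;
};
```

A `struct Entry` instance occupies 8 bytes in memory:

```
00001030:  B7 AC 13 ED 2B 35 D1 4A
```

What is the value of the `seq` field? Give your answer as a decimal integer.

1255224619

`seq` follows `n_records` (4 bytes), so it starts at byte offset 4 and occupies 4 bytes.
Bytes at offsets 4..7: 2B 35 D1 4A.
In little-endian order the low byte comes first in memory.
Reassemble most-significant byte first: 4A D1 35 2B → 0x4AD1352B.
0x4AD1352B = 1255224619.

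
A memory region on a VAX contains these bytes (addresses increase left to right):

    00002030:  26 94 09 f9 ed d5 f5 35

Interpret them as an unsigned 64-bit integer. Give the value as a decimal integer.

3888249071366411302

Little-endian stores the least-significant byte at the lowest address.
Reassemble most-significant byte first: 35 F5 D5 ED F9 09 94 26 → 0x35F5D5EDF9099426.
0x35F5D5EDF9099426 = 3888249071366411302.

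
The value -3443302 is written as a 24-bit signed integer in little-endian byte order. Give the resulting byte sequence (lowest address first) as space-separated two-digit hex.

Two's complement of -3443302 in 24 bits: 3443302 = 0x348A66; invert → 0xCB7599; add 1 → 0xCB759A.
Split into bytes (most-significant first): CB 75 9A.
Little-endian: lowest address holds the least-significant byte.
So at ascending addresses the bytes are 9A 75 CB.

9A 75 CB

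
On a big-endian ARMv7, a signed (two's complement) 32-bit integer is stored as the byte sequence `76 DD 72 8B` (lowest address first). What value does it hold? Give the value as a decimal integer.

1994224267

Big-endian: lowest address holds the most-significant byte.
The bytes are already most-significant first: 0x76DD728B.
0x76DD728B = 1994224267.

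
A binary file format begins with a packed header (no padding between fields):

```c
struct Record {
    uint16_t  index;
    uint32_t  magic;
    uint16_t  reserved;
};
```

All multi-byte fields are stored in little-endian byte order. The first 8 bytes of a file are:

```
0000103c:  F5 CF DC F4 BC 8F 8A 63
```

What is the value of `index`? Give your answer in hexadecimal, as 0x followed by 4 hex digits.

0xCFF5

`index` is the first field, at byte offset 0, occupying 2 bytes.
Bytes at offsets 0..1: F5 CF.
Little-endian: lowest address holds the least-significant byte.
Reassemble most-significant byte first: CF F5 → 0xCFF5.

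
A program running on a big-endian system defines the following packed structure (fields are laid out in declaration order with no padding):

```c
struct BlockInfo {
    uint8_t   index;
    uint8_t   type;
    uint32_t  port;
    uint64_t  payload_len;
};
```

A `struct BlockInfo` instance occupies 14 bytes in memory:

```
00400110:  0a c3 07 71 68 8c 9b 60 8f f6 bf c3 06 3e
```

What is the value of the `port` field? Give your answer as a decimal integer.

`port` follows `index` (1 B), `type` (1 B), so it starts at offset 1 + 1 = 2 and occupies 4 bytes.
Bytes at offsets 2..5: 07 71 68 8C.
Big-endian: lowest address holds the most-significant byte.
The bytes are already most-significant first: 0x0771688C.
0x0771688C = 124872844.

124872844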